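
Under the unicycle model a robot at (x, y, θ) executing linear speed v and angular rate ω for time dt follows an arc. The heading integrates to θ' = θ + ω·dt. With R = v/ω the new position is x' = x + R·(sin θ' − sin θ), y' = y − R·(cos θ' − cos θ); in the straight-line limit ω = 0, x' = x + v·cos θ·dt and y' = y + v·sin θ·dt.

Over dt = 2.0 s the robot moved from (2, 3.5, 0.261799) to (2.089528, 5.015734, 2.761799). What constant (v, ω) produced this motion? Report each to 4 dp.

v = 1.0000, ω = 1.2500

Δθ = 2.761799 − 0.261799 = 2.500000
ω = Δθ/dt = 2.500000/2.0 = 1.2500
R = −Δy/(cos θ' − cos θ) = 0.8000
v = R·ω = 0.8000·1.2500 = 1.0000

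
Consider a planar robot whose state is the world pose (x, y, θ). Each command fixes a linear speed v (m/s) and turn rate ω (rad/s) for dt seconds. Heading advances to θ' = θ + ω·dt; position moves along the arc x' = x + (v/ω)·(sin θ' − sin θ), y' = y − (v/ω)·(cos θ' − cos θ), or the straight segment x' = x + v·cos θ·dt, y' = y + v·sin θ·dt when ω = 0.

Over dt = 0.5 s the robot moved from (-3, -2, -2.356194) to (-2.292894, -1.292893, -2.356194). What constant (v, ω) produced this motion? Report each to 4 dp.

Δθ = -2.356194 − -2.356194 = 0.000000
ω = Δθ/dt = 0.000000/0.5 = 0.0000
ω = 0 → v = (Δx·cos θ + Δy·sin θ)/dt = -2.0000

v = -2.0000, ω = 0.0000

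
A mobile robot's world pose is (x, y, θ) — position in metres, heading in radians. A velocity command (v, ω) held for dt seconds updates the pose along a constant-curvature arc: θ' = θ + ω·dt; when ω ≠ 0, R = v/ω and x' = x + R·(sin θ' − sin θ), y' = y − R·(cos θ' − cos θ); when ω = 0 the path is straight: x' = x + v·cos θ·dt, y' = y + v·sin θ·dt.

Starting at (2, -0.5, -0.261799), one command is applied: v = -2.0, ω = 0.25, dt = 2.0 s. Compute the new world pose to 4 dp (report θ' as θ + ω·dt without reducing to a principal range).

θ' = -0.2618 + 0.25·2.0 = 0.2382
R = v/ω = -2.0/0.25 = -8.0000
x' = 2 + -8.0000·(sin 0.2382 − sin -0.2618) = -1.9582
y' = -0.5 − -8.0000·(cos 0.2382 − cos -0.2618) = -0.4533

(-1.9582, -0.4533, 0.2382)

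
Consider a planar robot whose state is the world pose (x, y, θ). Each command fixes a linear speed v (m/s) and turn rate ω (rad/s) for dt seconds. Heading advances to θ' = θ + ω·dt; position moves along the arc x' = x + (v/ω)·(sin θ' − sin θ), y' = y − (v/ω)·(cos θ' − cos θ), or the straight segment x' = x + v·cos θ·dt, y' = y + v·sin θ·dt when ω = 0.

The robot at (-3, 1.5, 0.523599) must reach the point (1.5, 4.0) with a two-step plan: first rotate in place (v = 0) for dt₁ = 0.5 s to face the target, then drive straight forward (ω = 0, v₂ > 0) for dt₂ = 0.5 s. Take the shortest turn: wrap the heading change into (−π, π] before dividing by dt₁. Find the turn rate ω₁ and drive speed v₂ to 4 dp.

heading to target = atan2(4−1.5, 1.5−-3) = 0.5071
Δθ = wrap(0.5071 − 0.5236) = -0.0165; ω₁ = Δθ/dt₁ = -0.0330
distance = √((1.5−-3)² + (4−1.5)²) = 5.1478; v₂ = distance/dt₂ = 10.2956

ω₁ = -0.0330, v₂ = 10.2956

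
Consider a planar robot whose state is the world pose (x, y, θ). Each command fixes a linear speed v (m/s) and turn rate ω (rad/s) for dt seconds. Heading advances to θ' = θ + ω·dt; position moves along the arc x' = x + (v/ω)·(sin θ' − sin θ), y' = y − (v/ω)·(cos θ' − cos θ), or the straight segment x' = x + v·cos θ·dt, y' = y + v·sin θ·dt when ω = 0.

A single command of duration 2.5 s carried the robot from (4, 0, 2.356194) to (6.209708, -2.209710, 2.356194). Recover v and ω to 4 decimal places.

Δθ = 2.356194 − 2.356194 = 0.000000
ω = Δθ/dt = 0.000000/2.5 = 0.0000
ω = 0 → v = (Δx·cos θ + Δy·sin θ)/dt = -1.2500

v = -1.2500, ω = 0.0000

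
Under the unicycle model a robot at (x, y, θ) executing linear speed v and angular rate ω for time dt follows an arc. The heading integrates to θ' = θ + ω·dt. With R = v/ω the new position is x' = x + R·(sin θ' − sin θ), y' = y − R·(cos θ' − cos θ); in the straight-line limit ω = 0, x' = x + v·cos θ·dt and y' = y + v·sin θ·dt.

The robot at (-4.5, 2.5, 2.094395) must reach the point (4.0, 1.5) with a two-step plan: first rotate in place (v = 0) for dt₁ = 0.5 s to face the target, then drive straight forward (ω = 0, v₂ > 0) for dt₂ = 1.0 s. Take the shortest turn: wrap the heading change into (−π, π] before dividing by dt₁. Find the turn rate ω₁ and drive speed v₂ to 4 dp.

ω₁ = -4.4230, v₂ = 8.5586

heading to target = atan2(1.5−2.5, 4−-4.5) = -0.1171
Δθ = wrap(-0.1171 − 2.0944) = -2.2115; ω₁ = Δθ/dt₁ = -4.4230
distance = √((4−-4.5)² + (1.5−2.5)²) = 8.5586; v₂ = distance/dt₂ = 8.5586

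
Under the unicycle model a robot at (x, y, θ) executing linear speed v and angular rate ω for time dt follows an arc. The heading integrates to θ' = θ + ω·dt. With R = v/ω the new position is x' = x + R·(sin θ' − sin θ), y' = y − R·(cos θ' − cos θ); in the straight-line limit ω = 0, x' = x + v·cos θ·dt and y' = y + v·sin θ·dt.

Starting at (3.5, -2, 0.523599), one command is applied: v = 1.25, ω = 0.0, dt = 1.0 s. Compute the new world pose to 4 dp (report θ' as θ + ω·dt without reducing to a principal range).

(4.5825, -1.3750, 0.5236)

θ' = 0.5236 + 0.0·1.0 = 0.5236
ω = 0 → straight: x' = 3.5 + 1.25·cos(0.5236)·1.0 = 4.5825
y' = -2 + 1.25·sin(0.5236)·1.0 = -1.3750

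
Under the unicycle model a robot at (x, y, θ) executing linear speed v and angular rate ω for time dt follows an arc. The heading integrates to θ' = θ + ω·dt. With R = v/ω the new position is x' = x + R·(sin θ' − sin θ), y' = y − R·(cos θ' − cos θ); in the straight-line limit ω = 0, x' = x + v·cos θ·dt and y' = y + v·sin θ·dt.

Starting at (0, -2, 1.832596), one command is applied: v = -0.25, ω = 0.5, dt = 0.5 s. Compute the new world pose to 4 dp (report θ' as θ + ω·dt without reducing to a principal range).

θ' = 1.8326 + 0.5·0.5 = 2.0826
R = v/ω = -0.25/0.5 = -0.5000
x' = 0 + -0.5000·(sin 2.0826 − sin 1.8326) = 0.0470
y' = -2 − -0.5000·(cos 2.0826 − cos 1.8326) = -2.1155

(0.0470, -2.1155, 2.0826)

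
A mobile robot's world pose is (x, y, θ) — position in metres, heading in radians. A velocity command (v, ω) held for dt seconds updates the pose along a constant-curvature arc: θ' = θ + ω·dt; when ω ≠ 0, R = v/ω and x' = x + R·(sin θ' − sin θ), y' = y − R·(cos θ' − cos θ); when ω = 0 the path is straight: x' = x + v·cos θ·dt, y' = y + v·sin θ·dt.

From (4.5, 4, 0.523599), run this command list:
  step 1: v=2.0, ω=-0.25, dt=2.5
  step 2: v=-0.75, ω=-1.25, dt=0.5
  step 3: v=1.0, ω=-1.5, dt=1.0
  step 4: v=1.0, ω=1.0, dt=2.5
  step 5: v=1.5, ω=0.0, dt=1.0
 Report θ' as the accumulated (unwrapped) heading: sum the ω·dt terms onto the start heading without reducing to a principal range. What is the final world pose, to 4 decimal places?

step 1: θ'=-0.1014 (R=-8.0000) → pose (9.3098, 5.0307, -0.1014)
step 2: θ'=-0.7264 (R=0.6000) → pose (8.9720, 5.1791, -0.7264)
step 3: θ'=-2.2264 (R=-0.6667) → pose (9.0577, 4.2743, -2.2264)
step 4: θ'=0.2736 (R=1.0000) → pose (10.1206, 2.7018, 0.2736)
step 5: θ'=0.2736 (straight) → pose (11.5648, 3.1071, 0.2736)

(11.5648, 3.1071, 0.2736)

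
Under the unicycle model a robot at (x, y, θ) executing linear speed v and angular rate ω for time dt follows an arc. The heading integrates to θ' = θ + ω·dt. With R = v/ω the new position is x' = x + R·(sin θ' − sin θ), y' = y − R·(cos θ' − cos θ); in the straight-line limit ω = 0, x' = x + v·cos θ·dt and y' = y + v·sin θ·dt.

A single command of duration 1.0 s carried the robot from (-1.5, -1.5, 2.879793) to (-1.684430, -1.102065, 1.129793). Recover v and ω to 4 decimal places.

v = 0.5000, ω = -1.7500

Δθ = 1.129793 − 2.879793 = -1.750000
ω = Δθ/dt = -1.750000/1.0 = -1.7500
R = −Δy/(cos θ' − cos θ) = -0.2857
v = R·ω = -0.2857·-1.7500 = 0.5000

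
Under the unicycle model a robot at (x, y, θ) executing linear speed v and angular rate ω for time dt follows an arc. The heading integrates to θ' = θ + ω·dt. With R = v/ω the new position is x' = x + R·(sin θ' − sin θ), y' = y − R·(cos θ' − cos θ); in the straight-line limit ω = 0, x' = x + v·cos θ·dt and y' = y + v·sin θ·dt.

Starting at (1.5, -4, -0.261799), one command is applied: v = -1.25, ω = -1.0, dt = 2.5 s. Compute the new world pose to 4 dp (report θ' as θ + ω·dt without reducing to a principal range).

(1.3601, -1.6317, -2.7618)

θ' = -0.2618 + -1.0·2.5 = -2.7618
R = v/ω = -1.25/-1.0 = 1.2500
x' = 1.5 + 1.2500·(sin -2.7618 − sin -0.2618) = 1.3601
y' = -4 − 1.2500·(cos -2.7618 − cos -0.2618) = -1.6317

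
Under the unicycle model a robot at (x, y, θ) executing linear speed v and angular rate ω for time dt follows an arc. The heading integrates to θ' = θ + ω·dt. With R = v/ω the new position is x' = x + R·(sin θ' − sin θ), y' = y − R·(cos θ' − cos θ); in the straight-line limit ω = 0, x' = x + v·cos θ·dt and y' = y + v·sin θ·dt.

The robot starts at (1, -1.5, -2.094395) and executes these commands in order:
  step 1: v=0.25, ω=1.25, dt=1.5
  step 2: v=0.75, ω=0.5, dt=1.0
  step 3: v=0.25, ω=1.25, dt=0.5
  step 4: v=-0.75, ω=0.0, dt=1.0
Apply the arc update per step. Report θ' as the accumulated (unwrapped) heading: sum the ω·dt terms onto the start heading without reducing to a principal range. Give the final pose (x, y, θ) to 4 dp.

(1.5106, -2.2939, 0.9056)

step 1: θ'=-0.2194 (R=0.2000) → pose (1.1297, -1.7952, -0.2194)
step 2: θ'=0.2806 (R=1.5000) → pose (1.8715, -1.7725, 0.2806)
step 3: θ'=0.9056 (R=0.2000) → pose (1.9735, -1.7038, 0.9056)
step 4: θ'=0.9056 (straight) → pose (1.5106, -2.2939, 0.9056)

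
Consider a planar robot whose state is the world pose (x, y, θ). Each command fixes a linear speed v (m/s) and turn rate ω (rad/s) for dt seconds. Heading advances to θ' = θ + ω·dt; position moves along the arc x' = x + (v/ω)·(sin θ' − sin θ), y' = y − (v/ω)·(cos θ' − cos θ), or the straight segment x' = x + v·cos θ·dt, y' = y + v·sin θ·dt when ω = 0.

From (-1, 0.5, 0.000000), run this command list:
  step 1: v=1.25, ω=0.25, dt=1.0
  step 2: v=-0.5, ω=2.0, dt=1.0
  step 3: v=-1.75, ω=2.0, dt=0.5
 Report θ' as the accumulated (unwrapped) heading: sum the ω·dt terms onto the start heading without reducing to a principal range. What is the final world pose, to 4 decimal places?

(0.8798, -0.0640, 3.2500)

step 1: θ'=0.2500 (R=5.0000) → pose (0.2370, 0.6554, 0.2500)
step 2: θ'=2.2500 (R=-0.2500) → pose (0.1044, 0.2562, 2.2500)
step 3: θ'=3.2500 (R=-0.8750) → pose (0.8798, -0.0640, 3.2500)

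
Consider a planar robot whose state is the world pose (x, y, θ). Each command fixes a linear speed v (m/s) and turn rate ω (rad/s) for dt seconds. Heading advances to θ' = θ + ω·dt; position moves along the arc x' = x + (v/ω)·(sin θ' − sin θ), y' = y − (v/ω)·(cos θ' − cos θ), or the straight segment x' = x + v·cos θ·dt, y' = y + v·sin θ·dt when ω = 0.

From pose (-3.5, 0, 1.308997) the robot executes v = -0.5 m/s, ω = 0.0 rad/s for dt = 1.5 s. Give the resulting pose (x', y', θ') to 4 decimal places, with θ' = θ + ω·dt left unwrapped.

(-3.6941, -0.7244, 1.3090)

θ' = 1.3090 + 0.0·1.5 = 1.3090
ω = 0 → straight: x' = -3.5 + -0.5·cos(1.3090)·1.5 = -3.6941
y' = 0 + -0.5·sin(1.3090)·1.5 = -0.7244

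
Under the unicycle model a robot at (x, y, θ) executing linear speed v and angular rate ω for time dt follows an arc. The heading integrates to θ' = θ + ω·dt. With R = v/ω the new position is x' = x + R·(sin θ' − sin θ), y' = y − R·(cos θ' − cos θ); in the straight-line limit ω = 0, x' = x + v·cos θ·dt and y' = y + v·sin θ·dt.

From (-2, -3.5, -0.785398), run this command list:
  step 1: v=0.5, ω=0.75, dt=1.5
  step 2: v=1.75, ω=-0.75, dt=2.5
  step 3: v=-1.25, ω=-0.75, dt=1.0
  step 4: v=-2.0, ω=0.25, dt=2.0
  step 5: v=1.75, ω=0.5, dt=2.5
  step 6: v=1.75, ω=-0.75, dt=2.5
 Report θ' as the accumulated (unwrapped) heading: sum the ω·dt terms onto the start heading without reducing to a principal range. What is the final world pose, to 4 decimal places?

step 1: θ'=0.3396 (R=0.6667) → pose (-1.3065, -3.6572, 0.3396)
step 2: θ'=-1.5354 (R=-2.3333) → pose (1.8026, -5.7747, -1.5354)
step 3: θ'=-2.2854 (R=1.6667) → pose (2.2093, -4.6235, -2.2854)
step 4: θ'=-1.7854 (R=-8.0000) → pose (3.9830, -1.0846, -1.7854)
step 5: θ'=-0.5354 (R=3.5000) → pose (5.6170, -4.8402, -0.5354)
step 6: θ'=-2.4104 (R=-2.3333) → pose (5.9847, -8.5839, -2.4104)

(5.9847, -8.5839, -2.4104)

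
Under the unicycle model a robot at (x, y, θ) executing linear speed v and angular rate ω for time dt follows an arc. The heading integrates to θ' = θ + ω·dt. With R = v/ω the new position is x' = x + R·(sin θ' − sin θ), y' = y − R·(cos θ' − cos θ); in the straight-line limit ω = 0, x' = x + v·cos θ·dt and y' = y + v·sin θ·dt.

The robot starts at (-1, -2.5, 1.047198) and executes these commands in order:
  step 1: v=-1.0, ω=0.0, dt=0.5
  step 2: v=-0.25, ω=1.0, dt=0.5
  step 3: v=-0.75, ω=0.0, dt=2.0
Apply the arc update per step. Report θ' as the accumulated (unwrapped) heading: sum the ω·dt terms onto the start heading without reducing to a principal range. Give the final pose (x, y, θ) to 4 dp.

step 1: θ'=1.0472 (straight) → pose (-1.2500, -2.9330, 1.0472)
step 2: θ'=1.5472 (R=-0.2500) → pose (-1.2834, -3.0521, 1.5472)
step 3: θ'=1.5472 (straight) → pose (-1.3188, -4.5517, 1.5472)

(-1.3188, -4.5517, 1.5472)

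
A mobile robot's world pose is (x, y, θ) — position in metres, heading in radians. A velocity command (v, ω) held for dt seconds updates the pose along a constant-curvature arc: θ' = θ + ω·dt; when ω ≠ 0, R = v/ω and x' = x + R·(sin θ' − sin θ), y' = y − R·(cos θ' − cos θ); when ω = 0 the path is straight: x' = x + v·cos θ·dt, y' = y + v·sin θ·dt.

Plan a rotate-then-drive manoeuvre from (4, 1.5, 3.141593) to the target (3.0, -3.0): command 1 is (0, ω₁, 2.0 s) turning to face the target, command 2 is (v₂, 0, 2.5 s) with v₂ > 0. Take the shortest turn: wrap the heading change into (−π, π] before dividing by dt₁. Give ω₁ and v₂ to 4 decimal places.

heading to target = atan2(-3−1.5, 3−4) = -1.7895
Δθ = wrap(-1.7895 − 3.1416) = 1.3521; ω₁ = Δθ/dt₁ = 0.6761
distance = √((3−4)² + (-3−1.5)²) = 4.6098; v₂ = distance/dt₂ = 1.8439

ω₁ = 0.6761, v₂ = 1.8439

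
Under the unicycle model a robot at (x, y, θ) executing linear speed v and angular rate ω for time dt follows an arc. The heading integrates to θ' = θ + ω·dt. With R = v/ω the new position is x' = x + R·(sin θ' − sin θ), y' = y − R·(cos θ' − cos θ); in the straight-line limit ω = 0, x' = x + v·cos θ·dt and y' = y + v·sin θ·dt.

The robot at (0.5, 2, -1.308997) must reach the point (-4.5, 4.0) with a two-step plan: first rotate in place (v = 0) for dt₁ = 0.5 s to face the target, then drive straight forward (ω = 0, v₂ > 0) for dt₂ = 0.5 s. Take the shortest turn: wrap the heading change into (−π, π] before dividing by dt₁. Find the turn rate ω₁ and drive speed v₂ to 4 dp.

ω₁ = -4.4262, v₂ = 10.7703

heading to target = atan2(4−2, -4.5−0.5) = 2.7611
Δθ = wrap(2.7611 − -1.3090) = -2.2131; ω₁ = Δθ/dt₁ = -4.4262
distance = √((-4.5−0.5)² + (4−2)²) = 5.3852; v₂ = distance/dt₂ = 10.7703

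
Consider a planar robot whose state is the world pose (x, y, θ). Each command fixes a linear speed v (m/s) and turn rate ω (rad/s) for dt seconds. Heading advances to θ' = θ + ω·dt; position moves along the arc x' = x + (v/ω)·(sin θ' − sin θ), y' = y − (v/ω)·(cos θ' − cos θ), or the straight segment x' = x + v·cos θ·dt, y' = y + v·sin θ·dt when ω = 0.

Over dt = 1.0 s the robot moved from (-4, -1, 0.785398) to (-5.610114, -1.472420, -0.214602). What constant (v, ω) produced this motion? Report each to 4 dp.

v = -1.7500, ω = -1.0000

Δθ = -0.214602 − 0.785398 = -1.000000
ω = Δθ/dt = -1.000000/1.0 = -1.0000
R = Δx/(sin θ' − sin θ) = 1.7500
v = R·ω = 1.7500·-1.0000 = -1.7500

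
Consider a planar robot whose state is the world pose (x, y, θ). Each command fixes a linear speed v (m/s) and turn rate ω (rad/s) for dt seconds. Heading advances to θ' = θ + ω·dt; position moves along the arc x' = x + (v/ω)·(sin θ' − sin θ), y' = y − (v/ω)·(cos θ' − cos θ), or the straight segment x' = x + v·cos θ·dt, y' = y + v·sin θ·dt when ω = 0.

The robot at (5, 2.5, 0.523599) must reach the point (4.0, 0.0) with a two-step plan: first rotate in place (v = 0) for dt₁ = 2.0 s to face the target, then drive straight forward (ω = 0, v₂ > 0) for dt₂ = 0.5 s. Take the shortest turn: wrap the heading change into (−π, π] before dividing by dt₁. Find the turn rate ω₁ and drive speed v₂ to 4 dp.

ω₁ = -1.2375, v₂ = 5.3852

heading to target = atan2(0−2.5, 4−5) = -1.9513
Δθ = wrap(-1.9513 − 0.5236) = -2.4749; ω₁ = Δθ/dt₁ = -1.2375
distance = √((4−5)² + (0−2.5)²) = 2.6926; v₂ = distance/dt₂ = 5.3852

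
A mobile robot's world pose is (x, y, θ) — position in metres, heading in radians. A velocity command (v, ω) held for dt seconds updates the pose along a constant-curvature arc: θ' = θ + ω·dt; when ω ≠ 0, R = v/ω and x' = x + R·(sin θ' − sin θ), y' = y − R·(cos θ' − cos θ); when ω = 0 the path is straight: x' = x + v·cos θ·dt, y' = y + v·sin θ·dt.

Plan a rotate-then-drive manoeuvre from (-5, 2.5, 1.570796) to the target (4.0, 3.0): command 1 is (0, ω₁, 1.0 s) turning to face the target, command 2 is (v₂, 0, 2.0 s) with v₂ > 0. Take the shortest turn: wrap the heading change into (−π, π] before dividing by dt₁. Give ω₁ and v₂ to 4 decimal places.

ω₁ = -1.5153, v₂ = 4.5069

heading to target = atan2(3−2.5, 4−-5) = 0.0555
Δθ = wrap(0.0555 − 1.5708) = -1.5153; ω₁ = Δθ/dt₁ = -1.5153
distance = √((4−-5)² + (3−2.5)²) = 9.0139; v₂ = distance/dt₂ = 4.5069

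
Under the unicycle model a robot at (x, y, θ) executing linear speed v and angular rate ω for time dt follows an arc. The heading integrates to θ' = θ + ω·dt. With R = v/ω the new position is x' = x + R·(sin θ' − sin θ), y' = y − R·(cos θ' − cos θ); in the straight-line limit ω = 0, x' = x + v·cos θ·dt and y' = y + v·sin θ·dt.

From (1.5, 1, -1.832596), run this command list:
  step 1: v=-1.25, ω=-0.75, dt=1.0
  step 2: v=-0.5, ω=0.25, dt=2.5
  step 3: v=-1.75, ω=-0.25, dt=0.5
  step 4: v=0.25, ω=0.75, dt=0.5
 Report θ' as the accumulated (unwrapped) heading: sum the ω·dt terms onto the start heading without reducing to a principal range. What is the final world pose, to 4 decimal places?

(3.3578, 3.5926, -1.7076)

step 1: θ'=-2.5826 (R=1.6667) → pose (2.2260, 1.9816, -2.5826)
step 2: θ'=-1.9576 (R=-2.0000) → pose (3.0176, 2.9227, -1.9576)
step 3: θ'=-2.0826 (R=7.0000) → pose (3.3973, 3.7104, -2.0826)
step 4: θ'=-1.7076 (R=0.3333) → pose (3.3578, 3.5926, -1.7076)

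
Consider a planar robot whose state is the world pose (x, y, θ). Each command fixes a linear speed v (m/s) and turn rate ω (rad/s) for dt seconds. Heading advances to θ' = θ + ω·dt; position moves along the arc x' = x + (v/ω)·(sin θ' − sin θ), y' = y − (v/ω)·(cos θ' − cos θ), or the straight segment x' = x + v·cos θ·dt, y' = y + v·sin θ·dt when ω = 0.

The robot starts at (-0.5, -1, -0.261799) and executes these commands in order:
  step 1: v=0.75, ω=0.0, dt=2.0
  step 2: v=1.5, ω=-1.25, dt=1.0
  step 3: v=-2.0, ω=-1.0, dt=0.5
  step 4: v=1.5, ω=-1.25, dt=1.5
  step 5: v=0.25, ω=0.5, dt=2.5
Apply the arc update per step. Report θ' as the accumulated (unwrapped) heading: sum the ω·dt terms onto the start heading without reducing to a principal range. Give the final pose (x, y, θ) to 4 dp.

(-0.4557, -1.8045, -2.6368)

step 1: θ'=-0.2618 (straight) → pose (0.9489, -1.3882, -0.2618)
step 2: θ'=-1.5118 (R=-1.2000) → pose (1.8362, -2.4766, -1.5118)
step 3: θ'=-2.0118 (R=2.0000) → pose (2.0241, -1.5050, -2.0118)
step 4: θ'=-3.8868 (R=-1.2000) → pose (0.1252, -1.8747, -3.8868)
step 5: θ'=-2.6368 (R=0.5000) → pose (-0.4557, -1.8045, -2.6368)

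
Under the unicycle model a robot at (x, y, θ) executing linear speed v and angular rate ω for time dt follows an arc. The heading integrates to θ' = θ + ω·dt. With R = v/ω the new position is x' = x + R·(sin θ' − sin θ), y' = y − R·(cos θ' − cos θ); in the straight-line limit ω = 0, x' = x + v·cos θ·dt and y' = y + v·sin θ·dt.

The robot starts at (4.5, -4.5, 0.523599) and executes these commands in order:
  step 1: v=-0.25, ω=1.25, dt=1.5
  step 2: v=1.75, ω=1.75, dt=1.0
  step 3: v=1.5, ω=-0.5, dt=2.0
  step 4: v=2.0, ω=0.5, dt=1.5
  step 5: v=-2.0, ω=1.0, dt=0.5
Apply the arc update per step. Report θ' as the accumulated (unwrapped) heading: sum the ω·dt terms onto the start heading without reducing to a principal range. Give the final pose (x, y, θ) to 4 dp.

(-1.7618, -6.6752, 4.3986)

step 1: θ'=2.3986 (R=-0.2000) → pose (4.4647, -4.8205, 2.3986)
step 2: θ'=4.1486 (R=1.0000) → pose (2.9430, -5.0225, 4.1486)
step 3: θ'=3.1486 (R=-3.0000) → pose (0.4283, -6.4193, 3.1486)
step 4: θ'=3.8986 (R=4.0000) → pose (-2.2907, -7.5116, 3.8986)
step 5: θ'=4.3986 (R=-2.0000) → pose (-1.7618, -6.6752, 4.3986)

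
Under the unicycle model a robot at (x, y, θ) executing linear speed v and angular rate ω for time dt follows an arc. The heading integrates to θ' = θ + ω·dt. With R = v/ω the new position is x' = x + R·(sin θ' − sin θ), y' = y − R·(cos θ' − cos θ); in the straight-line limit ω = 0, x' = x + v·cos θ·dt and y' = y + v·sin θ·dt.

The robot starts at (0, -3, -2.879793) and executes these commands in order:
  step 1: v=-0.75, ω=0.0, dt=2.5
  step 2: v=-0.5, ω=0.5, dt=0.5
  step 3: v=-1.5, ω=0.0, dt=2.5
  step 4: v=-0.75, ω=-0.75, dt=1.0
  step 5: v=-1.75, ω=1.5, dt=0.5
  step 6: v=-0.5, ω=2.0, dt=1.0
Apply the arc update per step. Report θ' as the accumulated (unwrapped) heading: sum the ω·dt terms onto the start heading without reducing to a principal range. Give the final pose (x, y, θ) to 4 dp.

step 1: θ'=-2.8798 (straight) → pose (1.8111, -2.5147, -2.8798)
step 2: θ'=-2.6298 (R=-1.0000) → pose (2.0420, -2.4207, -2.6298)
step 3: θ'=-2.6298 (straight) → pose (5.3115, -0.5841, -2.6298)
step 4: θ'=-3.3798 (R=1.0000) → pose (6.0372, -0.4842, -3.3798)
step 5: θ'=-2.6298 (R=-1.1667) → pose (6.8839, -0.3677, -2.6298)
step 6: θ'=-0.6298 (R=-0.2500) → pose (6.9087, 0.0524, -0.6298)

(6.9087, 0.0524, -0.6298)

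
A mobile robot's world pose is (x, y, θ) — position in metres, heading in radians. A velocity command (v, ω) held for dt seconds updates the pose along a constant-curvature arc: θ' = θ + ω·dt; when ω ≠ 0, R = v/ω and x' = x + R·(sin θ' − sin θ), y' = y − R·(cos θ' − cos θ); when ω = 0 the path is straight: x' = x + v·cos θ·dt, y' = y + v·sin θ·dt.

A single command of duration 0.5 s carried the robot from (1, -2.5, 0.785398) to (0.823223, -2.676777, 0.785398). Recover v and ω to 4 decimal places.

v = -0.5000, ω = 0.0000

Δθ = 0.785398 − 0.785398 = 0.000000
ω = Δθ/dt = 0.000000/0.5 = 0.0000
ω = 0 → v = (Δx·cos θ + Δy·sin θ)/dt = -0.5000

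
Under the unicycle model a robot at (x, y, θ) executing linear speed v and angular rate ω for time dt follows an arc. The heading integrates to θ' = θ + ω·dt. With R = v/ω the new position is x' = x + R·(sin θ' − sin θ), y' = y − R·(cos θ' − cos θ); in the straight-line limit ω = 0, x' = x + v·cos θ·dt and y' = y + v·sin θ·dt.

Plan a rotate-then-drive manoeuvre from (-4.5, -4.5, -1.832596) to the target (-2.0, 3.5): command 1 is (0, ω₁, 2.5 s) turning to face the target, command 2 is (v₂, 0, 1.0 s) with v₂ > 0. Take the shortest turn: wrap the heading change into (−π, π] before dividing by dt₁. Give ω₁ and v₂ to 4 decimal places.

ω₁ = 1.2402, v₂ = 8.3815

heading to target = atan2(3.5−-4.5, -2−-4.5) = 1.2679
Δθ = wrap(1.2679 − -1.8326) = 3.1005; ω₁ = Δθ/dt₁ = 1.2402
distance = √((-2−-4.5)² + (3.5−-4.5)²) = 8.3815; v₂ = distance/dt₂ = 8.3815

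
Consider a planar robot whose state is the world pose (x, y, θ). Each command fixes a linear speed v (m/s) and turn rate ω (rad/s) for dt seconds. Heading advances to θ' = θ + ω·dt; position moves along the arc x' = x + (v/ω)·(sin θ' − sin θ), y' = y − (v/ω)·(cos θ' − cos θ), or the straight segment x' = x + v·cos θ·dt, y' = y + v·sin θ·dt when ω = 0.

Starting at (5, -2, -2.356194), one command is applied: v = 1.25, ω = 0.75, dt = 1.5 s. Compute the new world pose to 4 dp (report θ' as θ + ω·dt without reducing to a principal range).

θ' = -2.3562 + 0.75·1.5 = -1.2312
R = v/ω = 1.25/0.75 = 1.6667
x' = 5 + 1.6667·(sin -1.2312 − sin -2.3562) = 4.6070
y' = -2 − 1.6667·(cos -1.2312 − cos -2.3562) = -3.7337

(4.6070, -3.7337, -1.2312)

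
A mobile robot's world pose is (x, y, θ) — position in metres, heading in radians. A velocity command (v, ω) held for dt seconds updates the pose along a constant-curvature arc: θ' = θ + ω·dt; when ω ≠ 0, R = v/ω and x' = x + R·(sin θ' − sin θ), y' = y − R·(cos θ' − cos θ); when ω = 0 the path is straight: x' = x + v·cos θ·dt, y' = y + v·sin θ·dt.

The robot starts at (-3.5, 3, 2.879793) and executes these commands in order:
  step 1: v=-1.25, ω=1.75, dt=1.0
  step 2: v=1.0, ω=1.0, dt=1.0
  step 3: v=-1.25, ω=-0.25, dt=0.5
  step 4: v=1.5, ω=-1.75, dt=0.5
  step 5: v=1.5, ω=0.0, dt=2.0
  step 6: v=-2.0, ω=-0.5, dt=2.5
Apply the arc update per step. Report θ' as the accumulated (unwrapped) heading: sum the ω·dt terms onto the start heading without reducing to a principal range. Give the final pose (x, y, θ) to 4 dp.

step 1: θ'=4.6298 (R=-0.7143) → pose (-2.6033, 3.6310, 4.6298)
step 2: θ'=5.6298 (R=1.0000) → pose (-2.2146, 2.7545, 5.6298)
step 3: θ'=5.5048 (R=5.0000) → pose (-2.6858, 3.1644, 5.5048)
step 4: θ'=4.6298 (R=-0.8571) → pose (-2.4334, 2.4834, 4.6298)
step 5: θ'=4.6298 (straight) → pose (-2.6809, -0.5064, 4.6298)
step 6: θ'=3.3798 (R=4.0000) → pose (0.3616, 3.0506, 3.3798)

(0.3616, 3.0506, 3.3798)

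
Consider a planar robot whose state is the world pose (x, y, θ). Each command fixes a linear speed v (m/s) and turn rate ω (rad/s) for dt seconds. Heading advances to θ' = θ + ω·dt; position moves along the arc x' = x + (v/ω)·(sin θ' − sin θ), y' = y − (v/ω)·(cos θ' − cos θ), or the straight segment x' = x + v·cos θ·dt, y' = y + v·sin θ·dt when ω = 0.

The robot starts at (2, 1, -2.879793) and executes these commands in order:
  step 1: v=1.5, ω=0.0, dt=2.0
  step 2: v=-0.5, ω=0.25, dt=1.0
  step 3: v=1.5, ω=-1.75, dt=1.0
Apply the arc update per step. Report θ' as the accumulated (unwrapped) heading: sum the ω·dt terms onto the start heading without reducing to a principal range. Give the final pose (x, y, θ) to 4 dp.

(-1.6659, 0.8791, -4.3798)

step 1: θ'=-2.8798 (straight) → pose (-0.8978, 0.2235, -2.8798)
step 2: θ'=-2.6298 (R=-2.0000) → pose (-0.4359, 0.4117, -2.6298)
step 3: θ'=-4.3798 (R=-0.8571) → pose (-1.6659, 0.8791, -4.3798)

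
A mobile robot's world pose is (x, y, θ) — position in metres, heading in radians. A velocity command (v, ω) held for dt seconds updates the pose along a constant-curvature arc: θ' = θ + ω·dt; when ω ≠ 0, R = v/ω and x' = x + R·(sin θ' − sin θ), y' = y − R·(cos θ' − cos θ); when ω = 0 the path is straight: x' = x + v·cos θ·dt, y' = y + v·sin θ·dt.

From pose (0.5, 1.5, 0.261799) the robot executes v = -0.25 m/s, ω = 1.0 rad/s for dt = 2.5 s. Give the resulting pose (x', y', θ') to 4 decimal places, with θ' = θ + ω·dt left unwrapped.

(0.4720, 1.0263, 2.7618)

θ' = 0.2618 + 1.0·2.5 = 2.7618
R = v/ω = -0.25/1.0 = -0.2500
x' = 0.5 + -0.2500·(sin 2.7618 − sin 0.2618) = 0.4720
y' = 1.5 − -0.2500·(cos 2.7618 − cos 0.2618) = 1.0263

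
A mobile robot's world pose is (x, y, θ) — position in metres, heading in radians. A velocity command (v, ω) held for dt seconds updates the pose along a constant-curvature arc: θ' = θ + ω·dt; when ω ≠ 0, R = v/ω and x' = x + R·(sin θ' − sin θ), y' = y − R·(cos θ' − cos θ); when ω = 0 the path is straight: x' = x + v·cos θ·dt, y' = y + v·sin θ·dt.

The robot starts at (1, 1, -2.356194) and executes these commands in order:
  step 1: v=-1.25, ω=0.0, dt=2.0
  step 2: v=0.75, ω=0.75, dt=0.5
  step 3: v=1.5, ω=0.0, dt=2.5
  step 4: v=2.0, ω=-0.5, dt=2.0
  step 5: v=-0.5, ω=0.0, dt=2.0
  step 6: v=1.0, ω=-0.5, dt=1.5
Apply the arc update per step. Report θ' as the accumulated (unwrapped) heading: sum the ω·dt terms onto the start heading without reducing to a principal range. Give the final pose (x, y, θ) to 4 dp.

step 1: θ'=-2.3562 (straight) → pose (2.7678, 2.7678, -2.3562)
step 2: θ'=-1.9812 (R=1.0000) → pose (2.5579, 2.4596, -1.9812)
step 3: θ'=-1.9812 (straight) → pose (1.0618, -0.9790, -1.9812)
step 4: θ'=-2.9812 (R=-4.0000) → pose (-1.9672, -3.3317, -2.9812)
step 5: θ'=-2.9812 (straight) → pose (-0.9801, -3.1720, -2.9812)
step 6: θ'=-3.7312 (R=-2.0000) → pose (-2.4116, -2.8600, -3.7312)

(-2.4116, -2.8600, -3.7312)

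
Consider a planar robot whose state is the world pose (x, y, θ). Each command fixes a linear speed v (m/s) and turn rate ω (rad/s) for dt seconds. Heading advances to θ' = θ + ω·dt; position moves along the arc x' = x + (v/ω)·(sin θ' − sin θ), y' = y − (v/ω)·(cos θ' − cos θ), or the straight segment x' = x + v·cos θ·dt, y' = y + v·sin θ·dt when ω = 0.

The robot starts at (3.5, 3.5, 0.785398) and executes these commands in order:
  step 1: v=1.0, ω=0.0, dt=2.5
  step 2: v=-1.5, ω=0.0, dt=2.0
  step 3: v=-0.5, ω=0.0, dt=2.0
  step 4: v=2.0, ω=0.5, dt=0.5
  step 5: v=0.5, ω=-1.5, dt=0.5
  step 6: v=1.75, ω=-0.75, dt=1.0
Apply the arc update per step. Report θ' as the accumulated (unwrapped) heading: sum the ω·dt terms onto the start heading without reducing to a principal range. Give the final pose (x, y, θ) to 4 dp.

(4.9464, 3.2239, -0.4646)

step 1: θ'=0.7854 (straight) → pose (5.2678, 5.2678, 0.7854)
step 2: θ'=0.7854 (straight) → pose (3.1464, 3.1464, 0.7854)
step 3: θ'=0.7854 (straight) → pose (2.4393, 2.4393, 0.7854)
step 4: θ'=1.0354 (R=4.0000) → pose (3.0512, 3.2270, 1.0354)
step 5: θ'=0.2854 (R=-0.3333) → pose (3.2440, 3.3768, 0.2854)
step 6: θ'=-0.4646 (R=-2.3333) → pose (4.9464, 3.2239, -0.4646)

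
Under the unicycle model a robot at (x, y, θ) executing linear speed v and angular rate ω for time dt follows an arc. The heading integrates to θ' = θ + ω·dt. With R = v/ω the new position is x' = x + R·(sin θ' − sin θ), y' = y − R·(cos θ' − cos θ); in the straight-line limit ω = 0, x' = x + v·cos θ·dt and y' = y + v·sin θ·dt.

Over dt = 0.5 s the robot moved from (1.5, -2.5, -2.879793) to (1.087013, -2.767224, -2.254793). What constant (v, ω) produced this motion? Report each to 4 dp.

v = 1.0000, ω = 1.2500

Δθ = -2.254793 − -2.879793 = 0.625000
ω = Δθ/dt = 0.625000/0.5 = 1.2500
R = Δx/(sin θ' − sin θ) = 0.8000
v = R·ω = 0.8000·1.2500 = 1.0000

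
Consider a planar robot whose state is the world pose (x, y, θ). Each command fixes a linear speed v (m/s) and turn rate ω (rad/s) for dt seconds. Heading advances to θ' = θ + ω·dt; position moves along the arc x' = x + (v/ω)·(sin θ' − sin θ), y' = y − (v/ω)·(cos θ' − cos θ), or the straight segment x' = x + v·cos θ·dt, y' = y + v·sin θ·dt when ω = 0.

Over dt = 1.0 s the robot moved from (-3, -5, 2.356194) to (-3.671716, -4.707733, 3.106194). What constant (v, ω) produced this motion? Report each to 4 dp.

Δθ = 3.106194 − 2.356194 = 0.750000
ω = Δθ/dt = 0.750000/1.0 = 0.7500
R = Δx/(sin θ' − sin θ) = 1.0000
v = R·ω = 1.0000·0.7500 = 0.7500

v = 0.7500, ω = 0.7500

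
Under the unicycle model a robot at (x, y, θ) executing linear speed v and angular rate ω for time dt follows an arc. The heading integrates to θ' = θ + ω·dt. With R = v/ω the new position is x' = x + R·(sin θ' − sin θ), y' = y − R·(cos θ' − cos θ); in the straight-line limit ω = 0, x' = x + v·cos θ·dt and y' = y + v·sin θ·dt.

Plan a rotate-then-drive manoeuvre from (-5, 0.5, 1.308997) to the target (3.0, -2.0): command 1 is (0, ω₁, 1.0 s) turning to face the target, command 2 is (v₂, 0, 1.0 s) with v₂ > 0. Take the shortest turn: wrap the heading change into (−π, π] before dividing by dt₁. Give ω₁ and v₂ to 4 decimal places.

ω₁ = -1.6119, v₂ = 8.3815

heading to target = atan2(-2−0.5, 3−-5) = -0.3029
Δθ = wrap(-0.3029 − 1.3090) = -1.6119; ω₁ = Δθ/dt₁ = -1.6119
distance = √((3−-5)² + (-2−0.5)²) = 8.3815; v₂ = distance/dt₂ = 8.3815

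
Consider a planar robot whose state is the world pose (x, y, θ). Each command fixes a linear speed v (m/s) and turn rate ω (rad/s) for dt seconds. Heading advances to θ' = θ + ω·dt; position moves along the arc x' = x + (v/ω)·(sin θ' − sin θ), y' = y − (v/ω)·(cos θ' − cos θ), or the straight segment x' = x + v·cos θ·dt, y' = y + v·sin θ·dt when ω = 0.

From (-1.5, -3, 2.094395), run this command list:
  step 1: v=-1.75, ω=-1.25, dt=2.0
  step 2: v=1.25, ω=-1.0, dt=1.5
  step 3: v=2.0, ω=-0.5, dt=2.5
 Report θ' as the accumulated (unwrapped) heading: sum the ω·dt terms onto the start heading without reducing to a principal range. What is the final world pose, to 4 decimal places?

(-6.4114, -9.2310, -3.1556)

step 1: θ'=-0.4056 (R=1.4000) → pose (-3.2648, -4.9864, -0.4056)
step 2: θ'=-1.9056 (R=-1.2500) → pose (-2.5775, -6.5457, -1.9056)
step 3: θ'=-3.1556 (R=-4.0000) → pose (-6.4114, -9.2310, -3.1556)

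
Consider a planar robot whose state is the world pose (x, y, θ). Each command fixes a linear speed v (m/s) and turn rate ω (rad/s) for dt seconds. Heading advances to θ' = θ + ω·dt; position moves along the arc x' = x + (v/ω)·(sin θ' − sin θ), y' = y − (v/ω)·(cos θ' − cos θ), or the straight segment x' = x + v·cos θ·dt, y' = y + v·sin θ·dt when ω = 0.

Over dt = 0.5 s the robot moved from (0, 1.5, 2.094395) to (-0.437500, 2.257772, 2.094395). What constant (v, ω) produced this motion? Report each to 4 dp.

Δθ = 2.094395 − 2.094395 = 0.000000
ω = Δθ/dt = 0.000000/0.5 = 0.0000
ω = 0 → v = (Δx·cos θ + Δy·sin θ)/dt = 1.7500

v = 1.7500, ω = 0.0000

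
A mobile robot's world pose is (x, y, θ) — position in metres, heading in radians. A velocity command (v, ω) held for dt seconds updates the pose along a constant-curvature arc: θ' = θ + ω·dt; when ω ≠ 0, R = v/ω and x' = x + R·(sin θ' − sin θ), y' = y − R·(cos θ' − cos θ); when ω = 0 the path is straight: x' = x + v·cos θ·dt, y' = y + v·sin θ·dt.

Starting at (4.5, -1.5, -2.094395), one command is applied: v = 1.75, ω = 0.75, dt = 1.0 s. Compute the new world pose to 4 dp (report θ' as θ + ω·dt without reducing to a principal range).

(4.2469, -3.1904, -1.3444)

θ' = -2.0944 + 0.75·1.0 = -1.3444
R = v/ω = 1.75/0.75 = 2.3333
x' = 4.5 + 2.3333·(sin -1.3444 − sin -2.0944) = 4.2469
y' = -1.5 − 2.3333·(cos -1.3444 − cos -2.0944) = -3.1904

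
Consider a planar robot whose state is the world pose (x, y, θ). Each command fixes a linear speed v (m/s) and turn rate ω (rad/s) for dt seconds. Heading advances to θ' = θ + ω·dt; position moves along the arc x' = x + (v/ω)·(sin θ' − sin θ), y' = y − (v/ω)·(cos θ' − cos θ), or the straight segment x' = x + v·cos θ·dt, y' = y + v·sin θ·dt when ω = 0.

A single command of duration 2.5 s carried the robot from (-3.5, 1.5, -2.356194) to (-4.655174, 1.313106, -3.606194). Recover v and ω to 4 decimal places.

Δθ = -3.606194 − -2.356194 = -1.250000
ω = Δθ/dt = -1.250000/2.5 = -0.5000
R = Δx/(sin θ' − sin θ) = -1.0000
v = R·ω = -1.0000·-0.5000 = 0.5000

v = 0.5000, ω = -0.5000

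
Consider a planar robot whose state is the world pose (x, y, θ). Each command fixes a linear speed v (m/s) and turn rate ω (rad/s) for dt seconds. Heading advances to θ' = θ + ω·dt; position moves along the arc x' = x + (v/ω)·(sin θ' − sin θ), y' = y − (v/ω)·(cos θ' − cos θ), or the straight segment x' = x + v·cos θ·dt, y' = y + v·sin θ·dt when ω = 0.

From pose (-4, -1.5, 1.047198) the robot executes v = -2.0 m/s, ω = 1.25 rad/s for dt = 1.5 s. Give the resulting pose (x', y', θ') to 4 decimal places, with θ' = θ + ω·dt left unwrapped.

θ' = 1.0472 + 1.25·1.5 = 2.9222
R = v/ω = -2.0/1.25 = -1.6000
x' = -4 + -1.6000·(sin 2.9222 − sin 1.0472) = -2.9626
y' = -1.5 − -1.6000·(cos 2.9222 − cos 1.0472) = -3.8616

(-2.9626, -3.8616, 2.9222)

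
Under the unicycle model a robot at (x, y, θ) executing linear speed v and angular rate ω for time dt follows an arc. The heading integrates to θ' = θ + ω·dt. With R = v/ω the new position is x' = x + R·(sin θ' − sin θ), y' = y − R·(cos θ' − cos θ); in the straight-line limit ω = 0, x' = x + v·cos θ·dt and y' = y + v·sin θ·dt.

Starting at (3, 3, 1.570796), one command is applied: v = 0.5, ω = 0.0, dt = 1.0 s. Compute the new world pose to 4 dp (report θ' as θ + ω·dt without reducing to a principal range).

θ' = 1.5708 + 0.0·1.0 = 1.5708
ω = 0 → straight: x' = 3 + 0.5·cos(1.5708)·1.0 = 3.0000
y' = 3 + 0.5·sin(1.5708)·1.0 = 3.5000

(3.0000, 3.5000, 1.5708)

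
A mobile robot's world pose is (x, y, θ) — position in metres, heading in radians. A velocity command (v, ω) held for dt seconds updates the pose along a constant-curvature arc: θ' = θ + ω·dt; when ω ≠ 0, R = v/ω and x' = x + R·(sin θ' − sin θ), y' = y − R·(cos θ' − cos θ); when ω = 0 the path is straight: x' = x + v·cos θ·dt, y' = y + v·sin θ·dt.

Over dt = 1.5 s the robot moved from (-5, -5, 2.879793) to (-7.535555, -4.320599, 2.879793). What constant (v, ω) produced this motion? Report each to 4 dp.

Δθ = 2.879793 − 2.879793 = 0.000000
ω = Δθ/dt = 0.000000/1.5 = 0.0000
ω = 0 → v = (Δx·cos θ + Δy·sin θ)/dt = 1.7500

v = 1.7500, ω = 0.0000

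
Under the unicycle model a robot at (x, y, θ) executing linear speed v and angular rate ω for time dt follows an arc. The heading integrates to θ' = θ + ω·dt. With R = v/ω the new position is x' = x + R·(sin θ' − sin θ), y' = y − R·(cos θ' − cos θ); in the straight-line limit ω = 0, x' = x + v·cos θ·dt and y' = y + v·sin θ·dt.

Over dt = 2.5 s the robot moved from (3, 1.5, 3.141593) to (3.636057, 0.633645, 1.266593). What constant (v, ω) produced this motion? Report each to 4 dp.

v = -0.5000, ω = -0.7500

Δθ = 1.266593 − 3.141593 = -1.875000
ω = Δθ/dt = -1.875000/2.5 = -0.7500
R = −Δy/(cos θ' − cos θ) = 0.6667
v = R·ω = 0.6667·-0.7500 = -0.5000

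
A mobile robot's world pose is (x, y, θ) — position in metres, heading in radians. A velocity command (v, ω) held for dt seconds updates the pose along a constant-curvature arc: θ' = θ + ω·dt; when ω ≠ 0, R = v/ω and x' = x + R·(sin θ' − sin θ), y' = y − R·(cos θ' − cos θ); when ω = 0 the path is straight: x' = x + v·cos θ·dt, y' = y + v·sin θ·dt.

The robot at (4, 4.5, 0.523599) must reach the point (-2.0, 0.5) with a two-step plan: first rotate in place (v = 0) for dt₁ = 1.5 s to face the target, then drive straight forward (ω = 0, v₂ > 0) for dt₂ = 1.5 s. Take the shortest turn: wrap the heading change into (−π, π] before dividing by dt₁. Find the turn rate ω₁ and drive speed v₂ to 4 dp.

ω₁ = -2.0515, v₂ = 4.8074

heading to target = atan2(0.5−4.5, -2−4) = -2.5536
Δθ = wrap(-2.5536 − 0.5236) = -3.0772; ω₁ = Δθ/dt₁ = -2.0515
distance = √((-2−4)² + (0.5−4.5)²) = 7.2111; v₂ = distance/dt₂ = 4.8074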